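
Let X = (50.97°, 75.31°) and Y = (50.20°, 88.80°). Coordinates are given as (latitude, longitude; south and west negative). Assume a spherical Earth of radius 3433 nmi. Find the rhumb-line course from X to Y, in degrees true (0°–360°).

95.1°

Meridional parts: M(φ₁)=+1.0373, M(φ₂)=+1.0161 → ΔM = -0.0212;  Δλ = +0.2354 rad
tan C = Δλ / ΔM = -11.1234 → C = 95.14°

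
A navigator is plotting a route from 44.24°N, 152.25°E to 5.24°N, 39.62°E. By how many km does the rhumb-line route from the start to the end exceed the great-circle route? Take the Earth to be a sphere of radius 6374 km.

514 km

Great circle: cos σ = sin φ₁ sin φ₂ + cos φ₁ cos φ₂ cos Δλ,  σ = 1.7832 rad → d_gc = 11366.0 km
Rhumb line: Δψ = -0.7712, q = Δφ/Δψ = 0.8827, d_rh = R√(Δφ²+q²Δλ²) = 11880.3 km
Excess = 11880.3 − 11366.0 = 514.3 ≈ 514 km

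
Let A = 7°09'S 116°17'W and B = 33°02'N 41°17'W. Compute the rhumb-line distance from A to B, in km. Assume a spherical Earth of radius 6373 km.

9115 km

Δψ = ln[tan(π/4+φ₂/2)/tan(π/4+φ₁/2)] = +0.7365;  Δφ = +0.7013 rad,  Δλ = +1.3090 rad
q = Δφ/Δψ = 0.9522
d = R·√(Δφ² + q²Δλ²) = 6373·1.43019 = 9115 km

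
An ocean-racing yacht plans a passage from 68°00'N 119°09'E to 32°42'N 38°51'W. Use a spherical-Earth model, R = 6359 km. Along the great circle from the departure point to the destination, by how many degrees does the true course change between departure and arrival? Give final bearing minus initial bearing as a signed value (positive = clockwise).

At departure: θ₁ = atan2(sin Δλ cos φ₂, cos φ₁ sin φ₂ − sin φ₁ cos φ₂ cos Δλ) = 341.20°
At arrival: θ₂ = atan2(sin Δλ cos φ₁, −cos φ₂ sin φ₁ + sin φ₂ cos φ₁ cos Δλ) = 188.25°
Δθ = θ₂ − θ₁ = -152.9°

-152.9°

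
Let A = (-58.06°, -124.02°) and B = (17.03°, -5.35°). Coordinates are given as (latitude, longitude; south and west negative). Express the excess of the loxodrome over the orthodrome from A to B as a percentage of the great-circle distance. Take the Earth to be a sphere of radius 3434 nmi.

4.8%

Great circle: σ = 2.0843 rad → d_gc = Rσ = 7157.4 nmi
Rhumb: Δφ = +1.3106, Δλ = +2.0712, Δψ = +1.5528, q = Δφ/Δψ = 0.8440 → d_rh = R√(Δφ²+q²Δλ²) = 7502.5 nmi
Excess = (7502.5 − 7157.4) / 7157.4 = 345.1 / 7157.4 = 4.82% ≈ 4.8%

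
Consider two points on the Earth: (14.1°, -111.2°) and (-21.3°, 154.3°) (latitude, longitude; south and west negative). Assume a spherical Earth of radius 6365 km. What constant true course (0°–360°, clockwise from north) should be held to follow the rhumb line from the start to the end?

Meridional parts: M(φ₁)=+0.2486, M(φ₂)=-0.3806 → ΔM = -0.6292;  Δλ = -1.6493 rad
tan C = Δλ / ΔM = +2.6212 → C = 249.12°

249.1°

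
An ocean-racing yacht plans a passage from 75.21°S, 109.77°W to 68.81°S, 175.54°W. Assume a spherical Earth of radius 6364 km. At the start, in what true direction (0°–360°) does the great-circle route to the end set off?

N = sin Δλ·cos φ₂ = -0.3296;  D = cos φ₁ sin φ₂ − sin φ₁ cos φ₂ cos Δλ = -0.0946
initial course = atan2(N, D) = 253.99°

254.0°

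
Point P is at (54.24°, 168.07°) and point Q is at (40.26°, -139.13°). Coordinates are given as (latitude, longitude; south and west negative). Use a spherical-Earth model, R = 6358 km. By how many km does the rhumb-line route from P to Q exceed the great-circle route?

Great circle: cos σ = sin φ₁ sin φ₂ + cos φ₁ cos φ₂ cos Δλ,  σ = 0.6534 rad → d_gc = 4154.1 km
Rhumb line: Δψ = -0.3625, q = Δφ/Δψ = 0.6731, d_rh = R√(Δφ²+q²Δλ²) = 4238.1 km
Excess = 4238.1 − 4154.1 = 84.0 ≈ 84 km

84 km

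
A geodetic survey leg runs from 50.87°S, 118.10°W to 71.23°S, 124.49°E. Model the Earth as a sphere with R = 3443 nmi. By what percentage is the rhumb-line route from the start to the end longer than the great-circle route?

Great circle: σ = 0.8750 rad → d_gc = Rσ = 3012.7 nmi
Rhumb: Δφ = -0.3553, Δλ = -2.0492, Δψ = -0.7656, q = Δφ/Δψ = 0.4641 → d_rh = R√(Δφ²+q²Δλ²) = 3495.8 nmi
Excess = (3495.8 − 3012.7) / 3012.7 = 483.1 / 3012.7 = 16.04% ≈ 16.0%

16.0%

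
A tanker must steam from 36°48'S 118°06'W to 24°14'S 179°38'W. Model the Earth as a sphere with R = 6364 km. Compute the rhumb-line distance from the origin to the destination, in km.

Rhumb course C = atan2(Δλ, Δψ) with Δψ = ln[tan(π/4+φ₂/2)/tan(π/4+φ₁/2)] = +0.2555, Δλ = -1.0740 → C = 283.38°
d = R·|Δφ| / |cos C| = 6364·0.21933 / 0.23142 = 6032 km

6032 km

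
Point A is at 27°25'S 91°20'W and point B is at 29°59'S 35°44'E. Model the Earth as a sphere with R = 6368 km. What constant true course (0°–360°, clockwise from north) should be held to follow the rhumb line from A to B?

Δψ = ln[tan(π/4+φ₂/2)/tan(π/4+φ₁/2)] = -0.0511
Δλ = +2.2177 rad (taken the short way round)
course = atan2(Δλ, Δψ) = 91.32°

91.3°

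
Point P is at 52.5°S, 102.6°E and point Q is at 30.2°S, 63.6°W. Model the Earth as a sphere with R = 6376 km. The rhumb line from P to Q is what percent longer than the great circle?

Great circle: σ = 1.6829 rad → d_gc = Rσ = 10730.2 km
Rhumb: Δφ = +0.3892, Δλ = -2.9007, Δψ = +0.5271, q = Δφ/Δψ = 0.7384 → d_rh = R√(Δφ²+q²Δλ²) = 13881.0 km
Excess = (13881.0 − 10730.2) / 10730.2 = 3150.8 / 10730.2 = 29.36% ≈ 29.4%

29.4%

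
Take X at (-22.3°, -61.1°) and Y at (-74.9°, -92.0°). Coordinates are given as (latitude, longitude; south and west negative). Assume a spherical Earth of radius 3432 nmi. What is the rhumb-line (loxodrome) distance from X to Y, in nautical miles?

Δψ = ln[tan(π/4+φ₂/2)/tan(π/4+φ₁/2)] = -1.6214;  Δφ = -0.9180 rad,  Δλ = -0.5393 rad
q = Δφ/Δψ = 0.5662
d = R·√(Δφ² + q²Δλ²) = 3432·0.96749 = 3320 nmi

3320 nmi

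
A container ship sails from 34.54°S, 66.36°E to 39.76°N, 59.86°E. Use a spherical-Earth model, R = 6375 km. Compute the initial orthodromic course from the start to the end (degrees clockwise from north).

354.8°

θ = atan2( sin Δλ·cos φ₂ ,  cos φ₁ sin φ₂ − sin φ₁ cos φ₂ cos Δλ )
  = atan2(-0.0870, +0.9599) = 354.82°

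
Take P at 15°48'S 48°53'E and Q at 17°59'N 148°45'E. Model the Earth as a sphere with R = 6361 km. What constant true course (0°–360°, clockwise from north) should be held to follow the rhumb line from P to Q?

Δψ = ln[tan(π/4+φ₂/2)/tan(π/4+φ₁/2)] = +0.5985
Δλ = +1.7430 rad (taken the short way round)
course = atan2(Δλ, Δψ) = 71.05°

71.0°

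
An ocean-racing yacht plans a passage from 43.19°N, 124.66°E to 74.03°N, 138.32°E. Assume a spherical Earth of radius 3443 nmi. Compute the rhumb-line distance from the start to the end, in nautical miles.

1894 nmi

Rhumb course C = atan2(Δλ, Δψ) with Δψ = ln[tan(π/4+φ₂/2)/tan(π/4+φ₁/2)] = +1.1268, Δλ = +0.2384 → C = 11.95°
d = R·|Δφ| / |cos C| = 3443·0.53826 / 0.97834 = 1894 nmi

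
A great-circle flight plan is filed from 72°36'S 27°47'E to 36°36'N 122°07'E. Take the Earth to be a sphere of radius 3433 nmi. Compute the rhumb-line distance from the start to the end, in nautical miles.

Δψ = ln[tan(π/4+φ₂/2)/tan(π/4+φ₁/2)] = +2.5644;  Δφ = +1.9059 rad,  Δλ = +1.6464 rad
q = Δφ/Δψ = 0.7432
d = R·√(Δφ² + q²Δλ²) = 3433·2.26489 = 7775 nmi

7775 nmi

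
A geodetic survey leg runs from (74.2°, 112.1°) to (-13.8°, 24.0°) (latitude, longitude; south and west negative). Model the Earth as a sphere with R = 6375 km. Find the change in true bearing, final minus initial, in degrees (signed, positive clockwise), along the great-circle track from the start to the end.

At departure: θ₁ = atan2(sin Δλ cos φ₂, cos φ₁ sin φ₂ − sin φ₁ cos φ₂ cos Δλ) = 264.36°
At arrival: θ₂ = atan2(sin Δλ cos φ₁, −cos φ₂ sin φ₁ + sin φ₂ cos φ₁ cos Δλ) = 196.20°
Δθ = θ₂ − θ₁ = -68.2°

-68.2°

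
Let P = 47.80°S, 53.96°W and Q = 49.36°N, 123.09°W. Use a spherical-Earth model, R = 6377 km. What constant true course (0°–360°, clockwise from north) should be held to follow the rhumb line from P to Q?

328.2°

Δψ = ln[tan(π/4+φ₂/2)/tan(π/4+φ₁/2)] = +1.9457
Δλ = -1.2065 rad (taken the short way round)
course = atan2(Δλ, Δψ) = 328.20°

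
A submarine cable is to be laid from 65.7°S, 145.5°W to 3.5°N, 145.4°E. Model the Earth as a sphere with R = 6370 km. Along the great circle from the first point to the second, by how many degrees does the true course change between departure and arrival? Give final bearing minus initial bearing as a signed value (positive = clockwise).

At departure: θ₁ = atan2(sin Δλ cos φ₂, cos φ₁ sin φ₂ − sin φ₁ cos φ₂ cos Δλ) = 290.55°
At arrival: θ₂ = atan2(sin Δλ cos φ₁, −cos φ₂ sin φ₁ + sin φ₂ cos φ₁ cos Δλ) = 337.29°
Δθ = θ₂ − θ₁ = +46.7°

+46.7°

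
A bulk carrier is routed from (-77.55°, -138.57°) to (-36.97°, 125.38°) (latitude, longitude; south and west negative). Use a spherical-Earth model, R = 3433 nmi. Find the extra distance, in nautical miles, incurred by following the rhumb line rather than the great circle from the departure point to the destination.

305 nmi

Great circle: cos σ = sin φ₁ sin φ₂ + cos φ₁ cos φ₂ cos Δλ,  σ = 0.9654 rad → d_gc = 3314.2 nmi
Rhumb line: Δψ = +1.5204, q = Δφ/Δψ = 0.4658, d_rh = R√(Δφ²+q²Δλ²) = 3619.3 nmi
Excess = 3619.3 − 3314.2 = 305.1 ≈ 305 nmi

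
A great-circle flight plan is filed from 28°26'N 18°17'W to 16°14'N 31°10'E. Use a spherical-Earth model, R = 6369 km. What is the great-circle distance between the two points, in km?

Haversine: a = sin²(Δφ/2)+cos φ₁ cos φ₂ sin²(Δλ/2) = 0.15900;  σ = 2·atan2(√a,√(1−a))
σ = 47.000° → d = Rσ = 6369·0.82030 = 5225 km

5225 km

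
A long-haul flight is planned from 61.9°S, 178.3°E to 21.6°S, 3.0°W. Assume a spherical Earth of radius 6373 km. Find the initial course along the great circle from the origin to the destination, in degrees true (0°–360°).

θ = atan2( sin Δλ·cos φ₂ ,  cos φ₁ sin φ₂ − sin φ₁ cos φ₂ cos Δλ )
  = atan2(+0.0211, -0.9934) = 178.78°

178.8°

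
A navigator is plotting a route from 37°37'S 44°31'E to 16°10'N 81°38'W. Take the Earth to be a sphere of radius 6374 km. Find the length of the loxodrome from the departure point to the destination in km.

14523 km

Rhumb course C = atan2(Δλ, Δψ) with Δψ = ln[tan(π/4+φ₂/2)/tan(π/4+φ₁/2)] = +0.9955, Δλ = -2.2017 → C = 294.33°
d = R·|Δφ| / |cos C| = 6374·0.93870 / 0.41199 = 14523 km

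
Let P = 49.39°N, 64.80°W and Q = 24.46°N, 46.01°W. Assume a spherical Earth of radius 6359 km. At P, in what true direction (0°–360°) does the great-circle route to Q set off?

N = sin Δλ·cos φ₂ = +0.2932;  D = cos φ₁ sin φ₂ − sin φ₁ cos φ₂ cos Δλ = -0.3847
initial course = atan2(N, D) = 142.69°

142.7°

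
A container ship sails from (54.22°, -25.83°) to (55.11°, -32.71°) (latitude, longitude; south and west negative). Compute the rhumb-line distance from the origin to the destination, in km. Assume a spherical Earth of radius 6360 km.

Δψ = ln[tan(π/4+φ₂/2)/tan(π/4+φ₁/2)] = +0.0269;  Δφ = +0.0155 rad,  Δλ = -0.1201 rad
q = Δφ/Δψ = 0.5783
d = R·√(Δφ² + q²Δλ²) = 6360·0.07116 = 453 km

453 km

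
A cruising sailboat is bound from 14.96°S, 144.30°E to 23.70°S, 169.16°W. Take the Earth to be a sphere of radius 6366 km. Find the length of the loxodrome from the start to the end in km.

Δψ = ln[tan(π/4+φ₂/2)/tan(π/4+φ₁/2)] = -0.1619;  Δφ = -0.1525 rad,  Δλ = +0.8123 rad
q = Δφ/Δψ = 0.9425
d = R·√(Δφ² + q²Δλ²) = 6366·0.78061 = 4969 km

4969 km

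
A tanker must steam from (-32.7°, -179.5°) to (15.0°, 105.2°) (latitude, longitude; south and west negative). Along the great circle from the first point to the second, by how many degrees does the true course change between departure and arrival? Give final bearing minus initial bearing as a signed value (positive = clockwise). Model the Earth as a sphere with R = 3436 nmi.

Initial bearing θ₁ = atan2(sin Δλ cos φ₂, cos φ₁ sin φ₂ − sin φ₁ cos φ₂ cos Δλ) = 290.55°
Final bearing θ₂ = (initial bearing from the destination back to the start) + 180° = 305.34°
Δθ = θ₂ − θ₁ = +14.8°

+14.8°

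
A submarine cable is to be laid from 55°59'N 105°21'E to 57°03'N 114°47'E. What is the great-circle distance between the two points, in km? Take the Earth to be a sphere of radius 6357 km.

589 km

Haversine: a = sin²(Δφ/2)+cos φ₁ cos φ₂ sin²(Δλ/2) = 0.00214;  σ = 2·atan2(√a,√(1−a))
σ = 5.308° → d = Rσ = 6357·0.09264 = 589 km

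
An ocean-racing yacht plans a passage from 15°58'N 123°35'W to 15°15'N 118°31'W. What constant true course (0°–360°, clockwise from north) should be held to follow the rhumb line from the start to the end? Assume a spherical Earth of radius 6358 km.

98.4°

Meridional parts: M(φ₁)=+0.2823, M(φ₂)=+0.2694 → ΔM = -0.0130;  Δλ = +0.0884 rad
tan C = Δλ / ΔM = -6.8090 → C = 98.35°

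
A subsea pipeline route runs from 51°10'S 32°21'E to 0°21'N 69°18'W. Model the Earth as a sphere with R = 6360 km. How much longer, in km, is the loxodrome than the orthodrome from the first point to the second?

Great circle: cos σ = sin φ₁ sin φ₂ + cos φ₁ cos φ₂ cos Δλ,  σ = 1.7026 rad → d_gc = 10828.3 km
Rhumb line: Δψ = +1.0489, q = Δφ/Δψ = 0.8572, d_rh = R√(Δφ²+q²Δλ²) = 11236.7 km
Excess = 11236.7 − 10828.3 = 408.4 ≈ 408 km

408 km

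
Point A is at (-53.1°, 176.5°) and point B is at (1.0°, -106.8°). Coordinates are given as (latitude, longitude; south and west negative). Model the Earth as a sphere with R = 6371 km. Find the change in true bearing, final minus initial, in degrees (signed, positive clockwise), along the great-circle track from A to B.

-42.6°

Initial bearing θ₁ = atan2(sin Δλ cos φ₂, cos φ₁ sin φ₂ − sin φ₁ cos φ₂ cos Δλ) = 78.70°
Final bearing θ₂ = (initial bearing from the destination back to the start) + 180° = 36.08°
Δθ = θ₂ − θ₁ = -42.6°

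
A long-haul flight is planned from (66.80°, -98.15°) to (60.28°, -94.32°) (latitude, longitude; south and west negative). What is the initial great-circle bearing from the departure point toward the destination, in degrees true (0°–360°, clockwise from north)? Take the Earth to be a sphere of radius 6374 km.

N = sin Δλ·cos φ₂ = +0.0331;  D = cos φ₁ sin φ₂ − sin φ₁ cos φ₂ cos Δλ = -0.1125
initial course = atan2(N, D) = 163.60°

163.6°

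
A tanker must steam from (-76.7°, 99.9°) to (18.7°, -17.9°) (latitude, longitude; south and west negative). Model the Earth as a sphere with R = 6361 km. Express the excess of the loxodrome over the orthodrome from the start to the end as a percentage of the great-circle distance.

Great circle: σ = 1.9972 rad → d_gc = Rσ = 12704.5 km
Rhumb: Δφ = +1.6650, Δλ = -2.0560, Δψ = +2.4814, q = Δφ/Δψ = 0.6710 → d_rh = R√(Δφ²+q²Δλ²) = 13754.5 km
Excess = (13754.5 − 12704.5) / 12704.5 = 1050.0 / 12704.5 = 8.26% ≈ 8.3%

8.3%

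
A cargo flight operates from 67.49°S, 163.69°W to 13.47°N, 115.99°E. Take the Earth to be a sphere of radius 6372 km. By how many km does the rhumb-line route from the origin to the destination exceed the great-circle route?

308 km

Great circle: cos σ = sin φ₁ sin φ₂ + cos φ₁ cos φ₂ cos Δλ,  σ = 1.7240 rad → d_gc = 10985.2 km
Rhumb line: Δψ = +1.8517, q = Δφ/Δψ = 0.7631, d_rh = R√(Δφ²+q²Δλ²) = 11292.9 km
Excess = 11292.9 − 10985.2 = 307.7 ≈ 308 km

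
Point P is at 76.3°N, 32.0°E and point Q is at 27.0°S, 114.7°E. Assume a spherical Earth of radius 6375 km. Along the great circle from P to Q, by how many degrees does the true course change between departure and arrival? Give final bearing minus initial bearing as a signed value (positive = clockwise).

+61.2°

At departure: θ₁ = atan2(sin Δλ cos φ₂, cos φ₁ sin φ₂ − sin φ₁ cos φ₂ cos Δλ) = 103.83°
At arrival: θ₂ = atan2(sin Δλ cos φ₁, −cos φ₂ sin φ₁ + sin φ₂ cos φ₁ cos Δλ) = 165.04°
Δθ = θ₂ − θ₁ = +61.2°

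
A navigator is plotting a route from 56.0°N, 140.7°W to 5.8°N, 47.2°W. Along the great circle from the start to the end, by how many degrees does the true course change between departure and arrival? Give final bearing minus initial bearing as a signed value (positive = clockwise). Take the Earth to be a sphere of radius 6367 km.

+62.2°

Initial bearing θ₁ = atan2(sin Δλ cos φ₂, cos φ₁ sin φ₂ − sin φ₁ cos φ₂ cos Δλ) = 83.86°
Final bearing θ₂ = (initial bearing from the destination back to the start) + 180° = 146.02°
Δθ = θ₂ − θ₁ = +62.2°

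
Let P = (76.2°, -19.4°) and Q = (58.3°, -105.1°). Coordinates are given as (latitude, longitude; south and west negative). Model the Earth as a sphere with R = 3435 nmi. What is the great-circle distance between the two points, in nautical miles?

Haversine: a = sin²(Δφ/2)+cos φ₁ cos φ₂ sin²(Δλ/2) = 0.08218;  σ = 2·atan2(√a,√(1−a))
σ = 33.316° → d = Rσ = 3435·0.58148 = 1997 nmi

1997 nmi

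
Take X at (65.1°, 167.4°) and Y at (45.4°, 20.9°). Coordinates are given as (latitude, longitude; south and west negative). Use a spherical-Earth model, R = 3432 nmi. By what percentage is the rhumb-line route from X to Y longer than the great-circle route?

25.9%

Great circle: σ = 1.1600 rad → d_gc = Rσ = 3981.2 nmi
Rhumb: Δφ = -0.3438, Δλ = -2.5569, Δψ = -0.6193, q = Δφ/Δψ = 0.5552 → d_rh = R√(Δφ²+q²Δλ²) = 5012.8 nmi
Excess = (5012.8 − 3981.2) / 3981.2 = 1031.6 / 3981.2 = 25.91% ≈ 25.9%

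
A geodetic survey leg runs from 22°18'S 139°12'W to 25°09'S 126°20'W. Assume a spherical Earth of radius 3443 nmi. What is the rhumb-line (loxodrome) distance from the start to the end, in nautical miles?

728 nmi

Δψ = ln[tan(π/4+φ₂/2)/tan(π/4+φ₁/2)] = -0.0543;  Δφ = -0.0497 rad,  Δλ = +0.2246 rad
q = Δφ/Δψ = 0.9154
d = R·√(Δφ² + q²Δλ²) = 3443·0.21149 = 728 nmi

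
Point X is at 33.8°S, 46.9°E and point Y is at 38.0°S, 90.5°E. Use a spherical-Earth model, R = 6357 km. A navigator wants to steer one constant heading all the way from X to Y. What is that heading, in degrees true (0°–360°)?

96.8°

Δψ = ln[tan(π/4+φ₂/2)/tan(π/4+φ₁/2)] = -0.0905
Δλ = +0.7610 rad (taken the short way round)
course = atan2(Δλ, Δψ) = 96.78°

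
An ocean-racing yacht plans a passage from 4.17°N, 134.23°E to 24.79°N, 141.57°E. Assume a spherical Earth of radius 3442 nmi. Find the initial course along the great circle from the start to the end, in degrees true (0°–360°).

18.2°

N = sin Δλ·cos φ₂ = +0.1160;  D = cos φ₁ sin φ₂ − sin φ₁ cos φ₂ cos Δλ = +0.3527
initial course = atan2(N, D) = 18.20°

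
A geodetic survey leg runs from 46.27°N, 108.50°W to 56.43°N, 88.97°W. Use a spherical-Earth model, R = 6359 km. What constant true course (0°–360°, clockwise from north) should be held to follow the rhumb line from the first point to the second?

Δψ = ln[tan(π/4+φ₂/2)/tan(π/4+φ₁/2)] = +0.2855
Δλ = +0.3409 rad (taken the short way round)
course = atan2(Δλ, Δψ) = 50.05°

50.1°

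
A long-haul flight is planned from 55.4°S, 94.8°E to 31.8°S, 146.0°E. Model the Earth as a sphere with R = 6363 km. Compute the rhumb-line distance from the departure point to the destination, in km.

4811 km

Rhumb course C = atan2(Δλ, Δψ) with Δψ = ln[tan(π/4+φ₂/2)/tan(π/4+φ₁/2)] = +0.5805, Δλ = +0.8936 → C = 56.99°
d = R·|Δφ| / |cos C| = 6363·0.41190 / 0.54479 = 4811 km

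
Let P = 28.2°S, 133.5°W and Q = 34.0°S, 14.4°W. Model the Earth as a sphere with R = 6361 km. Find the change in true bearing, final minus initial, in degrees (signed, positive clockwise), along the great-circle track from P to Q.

-82.7°

At departure: θ₁ = atan2(sin Δλ cos φ₂, cos φ₁ sin φ₂ − sin φ₁ cos φ₂ cos Δλ) = 133.33°
At arrival: θ₂ = atan2(sin Δλ cos φ₁, −cos φ₂ sin φ₁ + sin φ₂ cos φ₁ cos Δλ) = 50.65°
Δθ = θ₂ − θ₁ = -82.7°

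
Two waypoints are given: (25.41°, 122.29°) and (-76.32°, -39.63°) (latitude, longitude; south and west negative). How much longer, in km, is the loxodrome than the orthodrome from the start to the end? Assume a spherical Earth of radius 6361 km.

2507 km

Great circle: cos σ = sin φ₁ sin φ₂ + cos φ₁ cos φ₂ cos Δλ,  σ = 2.2395 rad → d_gc = 14245.65 km
Rhumb line: Δψ = -2.5795, q = Δφ/Δψ = 0.6883, d_rh = R√(Δφ²+q²Δλ²) = 16753.10 km
Excess = 16753.10 − 14245.65 = 2507.45 ≈ 2507 km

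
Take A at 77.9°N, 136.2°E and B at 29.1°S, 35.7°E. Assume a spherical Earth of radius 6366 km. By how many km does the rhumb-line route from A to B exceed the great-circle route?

Great circle: cos σ = sin φ₁ sin φ₂ + cos φ₁ cos φ₂ cos Δλ,  σ = 2.1047 rad → d_gc = 13398.6 km
Rhumb line: Δψ = -2.7757, q = Δφ/Δψ = 0.6728, d_rh = R√(Δφ²+q²Δλ²) = 14063.4 km
Excess = 14063.4 − 13398.6 = 664.8 ≈ 665 km

665 km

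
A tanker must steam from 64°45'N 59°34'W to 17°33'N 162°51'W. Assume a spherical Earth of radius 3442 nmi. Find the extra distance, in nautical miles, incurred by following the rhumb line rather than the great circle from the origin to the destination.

Great circle: cos σ = sin φ₁ sin φ₂ + cos φ₁ cos φ₂ cos Δλ,  σ = 1.3905 rad → d_gc = 4786.3 nmi
Rhumb line: Δψ = -1.1850, q = Δφ/Δψ = 0.6952, d_rh = R√(Δφ²+q²Δλ²) = 5162.0 nmi
Excess = 5162.0 − 4786.3 = 375.7 ≈ 376 nmi

376 nmi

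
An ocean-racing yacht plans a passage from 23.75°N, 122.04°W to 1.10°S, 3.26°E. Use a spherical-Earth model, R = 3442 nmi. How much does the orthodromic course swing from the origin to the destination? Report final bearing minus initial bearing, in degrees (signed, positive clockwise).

+42.5°

At departure: θ₁ = atan2(sin Δλ cos φ₂, cos φ₁ sin φ₂ − sin φ₁ cos φ₂ cos Δλ) = 75.23°
At arrival: θ₂ = atan2(sin Δλ cos φ₁, −cos φ₂ sin φ₁ + sin φ₂ cos φ₁ cos Δλ) = 117.72°
Δθ = θ₂ − θ₁ = +42.5°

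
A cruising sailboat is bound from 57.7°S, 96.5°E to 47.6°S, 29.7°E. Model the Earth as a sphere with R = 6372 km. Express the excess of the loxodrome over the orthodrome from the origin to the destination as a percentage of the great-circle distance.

3.9%

Great circle: σ = 0.6980 rad → d_gc = Rσ = 4447.6 km
Rhumb: Δφ = +0.1763, Δλ = -1.1659, Δψ = +0.2922, q = Δφ/Δψ = 0.6032 → d_rh = R√(Δφ²+q²Δλ²) = 4619.7 km
Excess = (4619.7 − 4447.6) / 4447.6 = 172.1 / 4447.6 = 3.87% ≈ 3.9%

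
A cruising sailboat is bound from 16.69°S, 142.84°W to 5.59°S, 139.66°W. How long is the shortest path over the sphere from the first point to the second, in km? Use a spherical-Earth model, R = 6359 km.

cos σ = sin φ₁ sin φ₂ + cos φ₁ cos φ₂ cos Δλ
      = sin(-16.69°)sin(-5.59°) + cos(-16.69°)cos(-5.59°)cos(3.18°) = 0.9798
σ = 11.529° → d = Rσ = 6359·0.20121 = 1280 km

1280 km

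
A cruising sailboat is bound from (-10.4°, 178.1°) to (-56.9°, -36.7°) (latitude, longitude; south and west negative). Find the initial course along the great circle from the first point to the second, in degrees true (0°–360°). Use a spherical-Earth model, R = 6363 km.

161.0°

N = sin Δλ·cos φ₂ = +0.3117;  D = cos φ₁ sin φ₂ − sin φ₁ cos φ₂ cos Δλ = -0.9049
initial course = atan2(N, D) = 161.00°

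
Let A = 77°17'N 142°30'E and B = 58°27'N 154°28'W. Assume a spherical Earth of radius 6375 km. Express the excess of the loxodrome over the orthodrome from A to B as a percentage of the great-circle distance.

4.4%

Great circle: σ = 0.4875 rad → d_gc = Rσ = 3107.7 km
Rhumb: Δφ = -0.3287, Δλ = +1.1001, Δψ = -0.9303, q = Δφ/Δψ = 0.3533 → d_rh = R√(Δφ²+q²Δλ²) = 3245.3 km
Excess = (3245.3 − 3107.7) / 3107.7 = 137.6 / 3107.7 = 4.43% ≈ 4.4%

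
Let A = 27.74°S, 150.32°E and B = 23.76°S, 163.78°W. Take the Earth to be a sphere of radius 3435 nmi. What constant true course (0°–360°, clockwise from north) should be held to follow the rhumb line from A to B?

Δψ = ln[tan(π/4+φ₂/2)/tan(π/4+φ₁/2)] = +0.0771
Δλ = +0.8011 rad (taken the short way round)
course = atan2(Δλ, Δψ) = 84.50°

84.5°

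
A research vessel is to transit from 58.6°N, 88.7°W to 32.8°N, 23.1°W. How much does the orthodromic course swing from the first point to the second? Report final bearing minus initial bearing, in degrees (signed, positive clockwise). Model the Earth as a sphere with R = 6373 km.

At departure: θ₁ = atan2(sin Δλ cos φ₂, cos φ₁ sin φ₂ − sin φ₁ cos φ₂ cos Δλ) = 91.06°
At arrival: θ₂ = atan2(sin Δλ cos φ₁, −cos φ₂ sin φ₁ + sin φ₂ cos φ₁ cos Δλ) = 141.70°
Δθ = θ₂ − θ₁ = +50.6°

+50.6°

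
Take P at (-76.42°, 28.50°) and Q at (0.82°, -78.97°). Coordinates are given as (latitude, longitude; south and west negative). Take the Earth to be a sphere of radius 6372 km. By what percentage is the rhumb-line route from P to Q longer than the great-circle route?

Great circle: σ = 1.6553 rad → d_gc = Rσ = 10547.5 km
Rhumb: Δφ = +1.3481, Δλ = -1.8757, Δψ = +2.1424, q = Δφ/Δψ = 0.6292 → d_rh = R√(Δφ²+q²Δλ²) = 11417.1 km
Excess = (11417.1 − 10547.5) / 10547.5 = 869.6 / 10547.5 = 8.24% ≈ 8.2%

8.2%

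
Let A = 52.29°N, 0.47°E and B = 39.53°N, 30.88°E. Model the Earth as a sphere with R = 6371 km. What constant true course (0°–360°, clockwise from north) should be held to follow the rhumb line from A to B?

121.3°

Meridional parts: M(φ₁)=+1.0744, M(φ₂)=+0.7522 → ΔM = -0.3222;  Δλ = +0.5308 rad
tan C = Δλ / ΔM = -1.6474 → C = 121.26°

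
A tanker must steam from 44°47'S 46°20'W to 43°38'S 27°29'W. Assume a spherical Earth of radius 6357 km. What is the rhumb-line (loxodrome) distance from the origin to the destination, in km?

Rhumb course C = atan2(Δλ, Δψ) with Δψ = ln[tan(π/4+φ₂/2)/tan(π/4+φ₁/2)] = +0.0280, Δλ = +0.3290 → C = 85.14°
d = R·|Δφ| / |cos C| = 6357·0.02007 / 0.08481 = 1504 km

1504 km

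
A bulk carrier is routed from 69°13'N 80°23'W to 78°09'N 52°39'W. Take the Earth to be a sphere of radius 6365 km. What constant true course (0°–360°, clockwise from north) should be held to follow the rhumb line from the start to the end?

Meridional parts: M(φ₁)=+1.6962, M(φ₂)=+2.2655 → ΔM = +0.5693;  Δλ = +0.4840 rad
tan C = Δλ / ΔM = +0.8502 → C = 40.37°

40.4°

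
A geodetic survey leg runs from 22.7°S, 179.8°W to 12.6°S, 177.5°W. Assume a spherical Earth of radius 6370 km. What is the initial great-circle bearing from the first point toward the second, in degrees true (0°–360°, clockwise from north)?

12.6°

θ = atan2( sin Δλ·cos φ₂ ,  cos φ₁ sin φ₂ − sin φ₁ cos φ₂ cos Δλ )
  = atan2(+0.0392, +0.1751) = 12.61°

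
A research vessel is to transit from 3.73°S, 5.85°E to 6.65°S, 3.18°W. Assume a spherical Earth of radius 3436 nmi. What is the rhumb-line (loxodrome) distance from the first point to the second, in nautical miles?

Rhumb course C = atan2(Δλ, Δψ) with Δψ = ln[tan(π/4+φ₂/2)/tan(π/4+φ₁/2)] = -0.0512, Δλ = -0.1576 → C = 252.01°
d = R·|Δφ| / |cos C| = 3436·0.05096 / 0.30886 = 567 nmi

567 nmi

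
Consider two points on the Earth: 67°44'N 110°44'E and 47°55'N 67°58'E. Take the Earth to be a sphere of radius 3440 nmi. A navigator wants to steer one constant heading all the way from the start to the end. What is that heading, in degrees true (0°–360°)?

228.1°

Meridional parts: M(φ₁)=+1.6256, M(φ₂)=+0.9553 → ΔM = -0.6703;  Δλ = -0.7464 rad
tan C = Δλ / ΔM = +1.1136 → C = 228.08°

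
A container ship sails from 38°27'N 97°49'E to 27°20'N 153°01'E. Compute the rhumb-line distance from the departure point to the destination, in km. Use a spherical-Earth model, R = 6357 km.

Δψ = ln[tan(π/4+φ₂/2)/tan(π/4+φ₁/2)] = -0.2317;  Δφ = -0.1940 rad,  Δλ = +0.9634 rad
q = Δφ/Δψ = 0.8373
d = R·√(Δφ² + q²Δλ²) = 6357·0.82965 = 5274 km

5274 km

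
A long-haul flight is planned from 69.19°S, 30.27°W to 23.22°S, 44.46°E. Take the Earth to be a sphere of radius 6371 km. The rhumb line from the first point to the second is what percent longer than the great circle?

4.3%

Great circle: σ = 1.0990 rad → d_gc = Rσ = 7001.4 km
Rhumb: Δφ = +0.8023, Δλ = +1.3043, Δψ = +1.2780, q = Δφ/Δψ = 0.6278 → d_rh = R√(Δφ²+q²Δλ²) = 7303.6 km
Excess = (7303.6 − 7001.4) / 7001.4 = 302.2 / 7001.4 = 4.32% ≈ 4.3%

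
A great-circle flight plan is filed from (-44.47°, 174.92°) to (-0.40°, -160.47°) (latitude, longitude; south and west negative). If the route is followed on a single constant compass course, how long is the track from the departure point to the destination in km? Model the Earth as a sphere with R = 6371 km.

5476 km

Δψ = ln[tan(π/4+φ₂/2)/tan(π/4+φ₁/2)] = +0.8614;  Δφ = +0.7692 rad,  Δλ = +0.4295 rad
q = Δφ/Δψ = 0.8930
d = R·√(Δφ² + q²Δλ²) = 6371·0.85949 = 5476 km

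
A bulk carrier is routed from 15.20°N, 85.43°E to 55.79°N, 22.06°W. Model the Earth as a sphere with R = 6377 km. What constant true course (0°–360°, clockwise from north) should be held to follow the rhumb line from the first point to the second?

Meridional parts: M(φ₁)=+0.2685, M(φ₂)=+1.1785 → ΔM = +0.9101;  Δλ = -1.8761 rad
tan C = Δλ / ΔM = -2.0615 → C = 295.88°

295.9°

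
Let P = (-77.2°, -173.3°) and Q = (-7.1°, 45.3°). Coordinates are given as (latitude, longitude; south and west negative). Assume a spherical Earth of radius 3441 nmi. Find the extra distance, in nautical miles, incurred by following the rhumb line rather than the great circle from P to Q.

Great circle: cos σ = sin φ₁ sin φ₂ + cos φ₁ cos φ₂ cos Δλ,  σ = 1.6221 rad → d_gc = 5581.67 nmi
Rhumb line: Δψ = +2.0635, q = Δφ/Δψ = 0.5929, d_rh = R√(Δφ²+q²Δλ²) = 6563.15 nmi
Excess = 6563.15 − 5581.67 = 981.48 ≈ 981 nmi

981 nmi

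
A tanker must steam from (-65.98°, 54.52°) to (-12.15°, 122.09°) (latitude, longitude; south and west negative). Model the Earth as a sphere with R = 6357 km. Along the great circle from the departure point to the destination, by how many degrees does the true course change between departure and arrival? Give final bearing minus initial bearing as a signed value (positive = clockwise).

-50.6°

Initial bearing θ₁ = atan2(sin Δλ cos φ₂, cos φ₁ sin φ₂ − sin φ₁ cos φ₂ cos Δλ) = 74.24°
Final bearing θ₂ = (initial bearing from the destination back to the start) + 180° = 23.62°
Δθ = θ₂ − θ₁ = -50.6°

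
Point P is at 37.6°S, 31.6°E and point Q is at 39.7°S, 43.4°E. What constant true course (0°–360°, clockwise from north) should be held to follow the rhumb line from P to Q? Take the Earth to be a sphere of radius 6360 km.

Δψ = ln[tan(π/4+φ₂/2)/tan(π/4+φ₁/2)] = -0.0469
Δλ = +0.2059 rad (taken the short way round)
course = atan2(Δλ, Δψ) = 102.84°

102.8°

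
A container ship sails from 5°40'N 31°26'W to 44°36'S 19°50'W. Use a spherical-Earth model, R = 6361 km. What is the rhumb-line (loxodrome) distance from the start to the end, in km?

5701 km

Rhumb course C = atan2(Δλ, Δψ) with Δψ = ln[tan(π/4+φ₂/2)/tan(π/4+φ₁/2)] = -0.9706, Δλ = +0.2025 → C = 168.22°
d = R·|Δφ| / |cos C| = 6361·0.87732 / 0.97893 = 5701 km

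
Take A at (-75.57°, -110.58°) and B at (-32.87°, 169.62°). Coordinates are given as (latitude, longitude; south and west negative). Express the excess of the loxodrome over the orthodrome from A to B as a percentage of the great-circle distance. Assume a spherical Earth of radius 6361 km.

5.9%

Great circle: σ = 0.9732 rad → d_gc = Rσ = 6190.4 km
Rhumb: Δφ = +0.7453, Δλ = -1.3928, Δψ = +1.4587, q = Δφ/Δψ = 0.5109 → d_rh = R√(Δφ²+q²Δλ²) = 6554.4 km
Excess = (6554.4 − 6190.4) / 6190.4 = 364.0 / 6190.4 = 5.88% ≈ 5.9%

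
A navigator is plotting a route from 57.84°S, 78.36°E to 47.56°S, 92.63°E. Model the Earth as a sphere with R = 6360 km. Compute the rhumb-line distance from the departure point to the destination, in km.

1487 km

Rhumb course C = atan2(Δλ, Δψ) with Δψ = ln[tan(π/4+φ₂/2)/tan(π/4+φ₁/2)] = +0.2979, Δλ = +0.2491 → C = 39.90°
d = R·|Δφ| / |cos C| = 6360·0.17942 / 0.76716 = 1487 km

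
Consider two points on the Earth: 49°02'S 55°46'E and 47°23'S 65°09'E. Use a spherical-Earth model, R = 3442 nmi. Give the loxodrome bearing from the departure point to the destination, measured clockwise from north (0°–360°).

75.2°

Δψ = ln[tan(π/4+φ₂/2)/tan(π/4+φ₁/2)] = +0.0432
Δλ = +0.1638 rad (taken the short way round)
course = atan2(Δλ, Δψ) = 75.22°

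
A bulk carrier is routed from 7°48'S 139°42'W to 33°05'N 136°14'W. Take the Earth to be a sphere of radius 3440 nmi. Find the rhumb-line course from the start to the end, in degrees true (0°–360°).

Δψ = ln[tan(π/4+φ₂/2)/tan(π/4+φ₁/2)] = +0.7490
Δλ = +0.0605 rad (taken the short way round)
course = atan2(Δλ, Δψ) = 4.62°

4.6°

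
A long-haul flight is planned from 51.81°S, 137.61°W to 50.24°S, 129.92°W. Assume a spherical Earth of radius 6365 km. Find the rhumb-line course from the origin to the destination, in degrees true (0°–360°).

72.0°

Meridional parts: M(φ₁)=-1.0608, M(φ₂)=-1.0172 → ΔM = +0.0436;  Δλ = +0.1342 rad
tan C = Δλ / ΔM = +3.0804 → C = 72.01°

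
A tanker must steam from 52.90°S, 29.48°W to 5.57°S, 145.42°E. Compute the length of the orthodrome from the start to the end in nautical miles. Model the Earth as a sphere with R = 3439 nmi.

cos σ = sin φ₁ sin φ₂ + cos φ₁ cos φ₂ cos Δλ
      = sin(-52.90°)sin(-5.57°) + cos(-52.90°)cos(-5.57°)cos(174.90°) = -0.5206
σ = 121.370° → d = Rσ = 3439·2.11831 = 7285 nmi

7285 nmi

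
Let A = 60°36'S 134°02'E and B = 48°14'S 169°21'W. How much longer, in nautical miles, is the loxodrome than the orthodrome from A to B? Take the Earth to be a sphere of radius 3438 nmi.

58 nmi

Great circle: cos σ = sin φ₁ sin φ₂ + cos φ₁ cos φ₂ cos Δλ,  σ = 0.5922 rad → d_gc = 2035.9 nmi
Rhumb line: Δψ = +0.3745, q = Δφ/Δψ = 0.5763, d_rh = R√(Δφ²+q²Δλ²) = 2093.7 nmi
Excess = 2093.7 − 2035.9 = 57.8 ≈ 58 nmi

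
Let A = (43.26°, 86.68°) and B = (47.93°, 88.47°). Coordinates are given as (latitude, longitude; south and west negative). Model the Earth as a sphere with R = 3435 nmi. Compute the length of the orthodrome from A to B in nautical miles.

290 nmi

Haversine: a = sin²(Δφ/2)+cos φ₁ cos φ₂ sin²(Δλ/2) = 0.00178;  σ = 2·atan2(√a,√(1−a))
σ = 4.835° → d = Rσ = 3435·0.08438 = 290 nmi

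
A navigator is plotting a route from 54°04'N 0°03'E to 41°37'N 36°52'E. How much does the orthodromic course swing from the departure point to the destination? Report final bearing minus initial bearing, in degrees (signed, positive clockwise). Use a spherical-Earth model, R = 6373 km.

+27.9°

Initial bearing θ₁ = atan2(sin Δλ cos φ₂, cos φ₁ sin φ₂ − sin φ₁ cos φ₂ cos Δλ) = 101.95°
Final bearing θ₂ = (initial bearing from the destination back to the start) + 180° = 129.83°
Δθ = θ₂ − θ₁ = +27.9°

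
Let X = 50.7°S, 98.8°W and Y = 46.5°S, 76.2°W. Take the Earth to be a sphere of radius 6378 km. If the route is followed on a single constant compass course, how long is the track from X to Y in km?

1727 km

Δψ = ln[tan(π/4+φ₂/2)/tan(π/4+φ₁/2)] = +0.1109;  Δφ = +0.0733 rad,  Δλ = +0.3944 rad
q = Δφ/Δψ = 0.6608
d = R·√(Δφ² + q²Δλ²) = 6378·0.27075 = 1727 km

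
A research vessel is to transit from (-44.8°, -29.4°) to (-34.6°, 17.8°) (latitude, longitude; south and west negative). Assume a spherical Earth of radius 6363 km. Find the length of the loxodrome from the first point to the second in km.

4177 km

Rhumb course C = atan2(Δλ, Δψ) with Δψ = ln[tan(π/4+φ₂/2)/tan(π/4+φ₁/2)] = +0.2321, Δλ = +0.8238 → C = 74.26°
d = R·|Δφ| / |cos C| = 6363·0.17802 / 0.27120 = 4177 km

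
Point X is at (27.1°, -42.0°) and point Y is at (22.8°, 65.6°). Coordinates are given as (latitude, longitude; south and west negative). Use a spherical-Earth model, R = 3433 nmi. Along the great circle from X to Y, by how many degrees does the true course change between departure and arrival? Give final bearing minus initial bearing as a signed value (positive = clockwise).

+59.9°

At departure: θ₁ = atan2(sin Δλ cos φ₂, cos φ₁ sin φ₂ − sin φ₁ cos φ₂ cos Δλ) = 61.76°
At arrival: θ₂ = atan2(sin Δλ cos φ₁, −cos φ₂ sin φ₁ + sin φ₂ cos φ₁ cos Δλ) = 121.71°
Δθ = θ₂ − θ₁ = +59.9°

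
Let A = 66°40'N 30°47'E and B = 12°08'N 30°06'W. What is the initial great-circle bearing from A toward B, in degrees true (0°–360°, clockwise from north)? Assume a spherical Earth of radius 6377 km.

247.5°

θ = atan2( sin Δλ·cos φ₂ ,  cos φ₁ sin φ₂ − sin φ₁ cos φ₂ cos Δλ )
  = atan2(-0.8541, -0.3536) = 247.51°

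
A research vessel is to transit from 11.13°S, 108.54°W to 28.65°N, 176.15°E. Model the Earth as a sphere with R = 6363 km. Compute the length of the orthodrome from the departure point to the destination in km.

Haversine: a = sin²(Δφ/2)+cos φ₁ cos φ₂ sin²(Δλ/2) = 0.43710;  σ = 2·atan2(√a,√(1−a))
σ = 82.773° → d = Rσ = 6363·1.44466 = 9192 km

9192 km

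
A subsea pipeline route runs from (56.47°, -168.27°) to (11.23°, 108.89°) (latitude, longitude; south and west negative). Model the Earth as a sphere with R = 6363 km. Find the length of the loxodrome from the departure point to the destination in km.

Rhumb course C = atan2(Δλ, Δψ) with Δψ = ln[tan(π/4+φ₂/2)/tan(π/4+φ₁/2)] = -1.0025, Δλ = -1.4458 → C = 235.26°
d = R·|Δφ| / |cos C| = 6363·0.78959 / 0.56982 = 8817 km

8817 km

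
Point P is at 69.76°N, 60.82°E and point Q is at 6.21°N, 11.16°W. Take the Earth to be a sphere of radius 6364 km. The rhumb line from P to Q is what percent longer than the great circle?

Great circle: σ = 1.3614 rad → d_gc = Rσ = 8663.8 km
Rhumb: Δφ = -1.1092, Δλ = -1.2563, Δψ = -1.6146, q = Δφ/Δψ = 0.6869 → d_rh = R√(Δφ²+q²Δλ²) = 8943.6 km
Excess = (8943.6 − 8663.8) / 8663.8 = 279.8 / 8663.8 = 3.23% ≈ 3.2%

3.2%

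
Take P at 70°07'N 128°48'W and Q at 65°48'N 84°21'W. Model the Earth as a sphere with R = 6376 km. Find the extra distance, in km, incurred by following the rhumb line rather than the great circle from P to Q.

41 km

Great circle: cos σ = sin φ₁ sin φ₂ + cos φ₁ cos φ₂ cos Δλ,  σ = 0.2934 rad → d_gc = 1870.6 km
Rhumb line: Δψ = -0.2014, q = Δφ/Δψ = 0.3741, d_rh = R√(Δφ²+q²Δλ²) = 1911.8 km
Excess = 1911.8 − 1870.6 = 41.2 ≈ 41 km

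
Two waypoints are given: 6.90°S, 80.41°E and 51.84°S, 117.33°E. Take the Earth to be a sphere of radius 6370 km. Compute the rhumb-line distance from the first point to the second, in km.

6056 km

Δψ = ln[tan(π/4+φ₂/2)/tan(π/4+φ₁/2)] = -0.9409;  Δφ = -0.7844 rad,  Δλ = +0.6444 rad
q = Δφ/Δψ = 0.8336
d = R·√(Δφ² + q²Δλ²) = 6370·0.95065 = 6056 km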